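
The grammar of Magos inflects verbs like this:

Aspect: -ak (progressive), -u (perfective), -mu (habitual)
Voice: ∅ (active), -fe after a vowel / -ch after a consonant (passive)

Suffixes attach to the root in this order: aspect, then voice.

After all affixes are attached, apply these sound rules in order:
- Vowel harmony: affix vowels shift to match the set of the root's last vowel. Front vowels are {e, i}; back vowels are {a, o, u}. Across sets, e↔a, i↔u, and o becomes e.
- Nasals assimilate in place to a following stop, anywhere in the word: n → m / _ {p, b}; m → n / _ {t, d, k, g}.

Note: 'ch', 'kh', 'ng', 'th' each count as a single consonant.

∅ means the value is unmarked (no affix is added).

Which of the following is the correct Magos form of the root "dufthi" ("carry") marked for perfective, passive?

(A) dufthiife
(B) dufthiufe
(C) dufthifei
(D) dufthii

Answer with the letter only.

Attach aspect perfective -u → dufthiu.
Attach voice passive -fe (after vowel 'u') → dufthiufe.
Apply vowel harmony: dufthiufe → dufthiife.
Nasal assimilation: no change.
So the correct form is dufthiife, option (A).
(C) dufthifei is wrong: it has the affixes in the wrong order.
(D) dufthii is wrong: it uses active instead of passive for voice.
(B) dufthiufe is wrong: it fails to apply the sound rule(s).

A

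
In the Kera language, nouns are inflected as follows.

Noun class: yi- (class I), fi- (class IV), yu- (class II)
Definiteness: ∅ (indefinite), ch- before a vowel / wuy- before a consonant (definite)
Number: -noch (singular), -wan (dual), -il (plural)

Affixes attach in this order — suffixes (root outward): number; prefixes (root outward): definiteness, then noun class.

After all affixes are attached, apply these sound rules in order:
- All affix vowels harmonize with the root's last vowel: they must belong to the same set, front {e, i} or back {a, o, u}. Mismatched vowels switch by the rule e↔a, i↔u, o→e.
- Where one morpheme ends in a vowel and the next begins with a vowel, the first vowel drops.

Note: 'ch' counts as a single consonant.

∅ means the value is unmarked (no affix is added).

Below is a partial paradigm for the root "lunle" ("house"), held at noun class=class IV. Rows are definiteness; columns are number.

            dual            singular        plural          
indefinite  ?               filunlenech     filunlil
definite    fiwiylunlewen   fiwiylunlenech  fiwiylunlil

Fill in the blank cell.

Attach number dual -wan → lunlewan.
definiteness = indefinite: zero marking, form stays lunlewan.
Attach noun class class IV fi- → filunlewan.
Apply vowel harmony: filunlewan → filunlewen.
Vowel deletion: no change.

filunlewen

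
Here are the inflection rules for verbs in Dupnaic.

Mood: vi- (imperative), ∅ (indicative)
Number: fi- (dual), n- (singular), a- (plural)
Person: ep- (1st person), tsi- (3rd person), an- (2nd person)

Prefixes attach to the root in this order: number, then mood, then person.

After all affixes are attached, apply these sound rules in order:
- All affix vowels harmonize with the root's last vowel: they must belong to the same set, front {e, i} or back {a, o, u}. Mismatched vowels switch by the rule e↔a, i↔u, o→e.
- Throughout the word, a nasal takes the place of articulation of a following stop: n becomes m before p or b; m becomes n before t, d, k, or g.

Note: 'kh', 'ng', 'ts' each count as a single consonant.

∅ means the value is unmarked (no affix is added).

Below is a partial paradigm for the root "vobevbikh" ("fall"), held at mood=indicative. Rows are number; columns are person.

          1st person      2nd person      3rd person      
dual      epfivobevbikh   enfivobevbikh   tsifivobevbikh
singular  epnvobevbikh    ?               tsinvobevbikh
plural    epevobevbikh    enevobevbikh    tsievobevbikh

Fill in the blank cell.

ennvobevbikh

Attach number singular n- → nvobevbikh.
mood = indicative: zero marking, form stays nvobevbikh.
Attach person 2nd person an- → annvobevbikh.
Apply vowel harmony: annvobevbikh → ennvobevbikh.
Nasal assimilation: no change.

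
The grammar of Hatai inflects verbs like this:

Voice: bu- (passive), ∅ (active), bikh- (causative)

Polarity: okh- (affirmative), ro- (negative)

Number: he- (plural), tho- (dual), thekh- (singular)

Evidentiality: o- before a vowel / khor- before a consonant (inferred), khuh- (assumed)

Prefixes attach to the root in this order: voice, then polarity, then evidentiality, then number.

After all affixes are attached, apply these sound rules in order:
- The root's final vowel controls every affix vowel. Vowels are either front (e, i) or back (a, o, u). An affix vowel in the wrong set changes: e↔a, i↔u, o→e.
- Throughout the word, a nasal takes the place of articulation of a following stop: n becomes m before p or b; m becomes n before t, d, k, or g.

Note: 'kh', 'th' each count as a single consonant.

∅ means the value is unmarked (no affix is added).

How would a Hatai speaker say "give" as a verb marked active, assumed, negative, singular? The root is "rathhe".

thekhkhihrerathhe

voice = active: zero marking, form stays rathhe.
Attach polarity negative ro- → rorathhe.
Attach evidentiality assumed khuh- → khuhrorathhe.
Attach number singular thekh- → thekhkhuhrorathhe.
Apply vowel harmony: thekhkhuhrorathhe → thekhkhihrerathhe.
Nasal assimilation: no change.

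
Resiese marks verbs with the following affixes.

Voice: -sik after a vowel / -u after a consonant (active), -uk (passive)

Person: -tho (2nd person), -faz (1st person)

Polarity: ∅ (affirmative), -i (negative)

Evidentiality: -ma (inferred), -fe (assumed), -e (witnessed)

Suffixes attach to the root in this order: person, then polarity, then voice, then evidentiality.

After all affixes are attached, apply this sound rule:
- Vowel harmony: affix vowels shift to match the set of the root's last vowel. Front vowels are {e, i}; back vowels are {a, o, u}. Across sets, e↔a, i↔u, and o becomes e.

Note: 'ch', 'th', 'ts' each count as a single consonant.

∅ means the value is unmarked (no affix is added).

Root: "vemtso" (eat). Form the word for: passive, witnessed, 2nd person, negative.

vemtsothouuka

Attach person 2nd person -tho → vemtsotho.
Attach polarity negative -i → vemtsothoi.
Attach voice passive -uk → vemtsothoiuk.
Attach evidentiality witnessed -e → vemtsothoiuke.
Apply vowel harmony: vemtsothoiuke → vemtsothouuka.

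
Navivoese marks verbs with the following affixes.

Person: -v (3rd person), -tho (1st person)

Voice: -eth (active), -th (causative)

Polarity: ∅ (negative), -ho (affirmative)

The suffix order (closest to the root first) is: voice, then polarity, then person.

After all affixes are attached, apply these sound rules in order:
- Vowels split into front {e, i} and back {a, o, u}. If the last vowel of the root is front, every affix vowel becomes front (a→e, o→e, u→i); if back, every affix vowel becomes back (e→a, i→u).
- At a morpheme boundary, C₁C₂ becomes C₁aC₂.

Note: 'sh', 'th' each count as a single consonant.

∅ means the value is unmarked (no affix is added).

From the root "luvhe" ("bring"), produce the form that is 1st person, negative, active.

luvheethathe

Attach voice active -eth → luvheeth.
polarity = negative: zero marking, form stays luvheeth.
Attach person 1st person -tho → luvheeththo.
Apply vowel harmony: luvheeththo → luvheeththe.
Apply epenthesis: luvheeththe → luvheethathe.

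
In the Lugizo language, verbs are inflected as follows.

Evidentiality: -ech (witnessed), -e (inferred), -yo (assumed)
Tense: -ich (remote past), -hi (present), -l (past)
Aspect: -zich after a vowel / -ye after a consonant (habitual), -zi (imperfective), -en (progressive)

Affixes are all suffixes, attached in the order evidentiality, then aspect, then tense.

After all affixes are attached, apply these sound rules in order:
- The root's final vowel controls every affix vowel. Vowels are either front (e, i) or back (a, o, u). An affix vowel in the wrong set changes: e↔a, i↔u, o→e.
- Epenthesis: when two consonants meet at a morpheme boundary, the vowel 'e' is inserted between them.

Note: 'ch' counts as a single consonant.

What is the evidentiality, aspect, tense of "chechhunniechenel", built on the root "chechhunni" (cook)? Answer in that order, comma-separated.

Segment: chechhunni-ech-en-l.
evidentiality: -ech → witnessed.
aspect: -en → progressive.
tense: -l → past.

witnessed, progressive, past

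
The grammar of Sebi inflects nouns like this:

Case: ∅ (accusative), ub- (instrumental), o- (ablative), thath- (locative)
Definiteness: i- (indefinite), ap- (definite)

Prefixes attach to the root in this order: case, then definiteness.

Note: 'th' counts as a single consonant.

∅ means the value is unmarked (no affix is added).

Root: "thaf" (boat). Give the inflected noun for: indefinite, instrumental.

iubthaf

Attach case instrumental ub- → ubthaf.
Attach definiteness indefinite i- → iubthaf.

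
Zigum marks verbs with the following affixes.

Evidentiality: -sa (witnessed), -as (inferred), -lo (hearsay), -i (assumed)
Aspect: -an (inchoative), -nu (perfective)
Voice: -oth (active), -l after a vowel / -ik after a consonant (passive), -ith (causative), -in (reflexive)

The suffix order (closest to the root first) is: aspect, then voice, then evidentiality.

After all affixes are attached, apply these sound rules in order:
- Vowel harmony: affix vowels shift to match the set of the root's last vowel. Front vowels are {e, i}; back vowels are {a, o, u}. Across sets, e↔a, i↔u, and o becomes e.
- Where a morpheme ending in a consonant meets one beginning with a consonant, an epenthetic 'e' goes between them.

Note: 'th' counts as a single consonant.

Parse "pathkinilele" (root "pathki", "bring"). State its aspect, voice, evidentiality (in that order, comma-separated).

Segment: pathki-nu-l-lo.
aspect: -nu → perfective.
voice: -l/ik → passive.
evidentiality: -lo → hearsay.

perfective, passive, hearsay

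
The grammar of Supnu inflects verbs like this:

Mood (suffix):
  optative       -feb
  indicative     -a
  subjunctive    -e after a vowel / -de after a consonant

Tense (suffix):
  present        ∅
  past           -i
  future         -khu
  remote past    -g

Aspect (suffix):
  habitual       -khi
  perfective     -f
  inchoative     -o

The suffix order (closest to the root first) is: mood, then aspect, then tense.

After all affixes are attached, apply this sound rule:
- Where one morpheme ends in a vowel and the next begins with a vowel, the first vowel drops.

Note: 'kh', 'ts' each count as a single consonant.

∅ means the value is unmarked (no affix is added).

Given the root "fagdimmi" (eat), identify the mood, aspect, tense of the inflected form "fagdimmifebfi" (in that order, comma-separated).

optative, perfective, past

Segment: fagdimmi-feb-f-i.
mood: -feb → optative.
aspect: -f → perfective.
tense: -i → past.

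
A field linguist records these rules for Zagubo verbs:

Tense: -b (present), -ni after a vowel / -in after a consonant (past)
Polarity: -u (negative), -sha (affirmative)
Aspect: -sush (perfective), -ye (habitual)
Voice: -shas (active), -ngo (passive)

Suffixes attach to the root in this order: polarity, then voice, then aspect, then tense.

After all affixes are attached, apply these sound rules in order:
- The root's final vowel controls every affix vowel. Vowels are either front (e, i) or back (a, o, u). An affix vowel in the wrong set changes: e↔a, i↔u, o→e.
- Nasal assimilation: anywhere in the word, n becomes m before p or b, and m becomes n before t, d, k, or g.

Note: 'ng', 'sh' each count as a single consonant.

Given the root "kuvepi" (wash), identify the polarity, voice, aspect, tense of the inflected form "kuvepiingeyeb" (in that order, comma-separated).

Segment: kuvepi-u-ngo-ye-b.
polarity: -u → negative.
voice: -ngo → passive.
aspect: -ye → habitual.
tense: -b → present.

negative, passive, habitual, present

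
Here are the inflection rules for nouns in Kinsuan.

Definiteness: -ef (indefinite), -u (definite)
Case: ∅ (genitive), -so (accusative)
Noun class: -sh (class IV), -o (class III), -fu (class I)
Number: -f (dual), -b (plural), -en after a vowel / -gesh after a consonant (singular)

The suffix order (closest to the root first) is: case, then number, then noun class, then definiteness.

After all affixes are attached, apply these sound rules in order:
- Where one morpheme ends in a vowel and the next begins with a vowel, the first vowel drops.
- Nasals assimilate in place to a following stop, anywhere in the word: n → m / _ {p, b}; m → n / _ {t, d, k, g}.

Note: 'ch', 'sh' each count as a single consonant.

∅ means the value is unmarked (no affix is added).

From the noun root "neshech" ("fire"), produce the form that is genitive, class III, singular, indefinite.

neshechgeshef

case = genitive: zero marking, form stays neshech.
Attach number singular -gesh (after consonant 'ch') → neshechgesh.
Attach noun class class III -o → neshechgesho.
Attach definiteness indefinite -ef → neshechgeshoef.
Apply vowel deletion: neshechgeshoef → neshechgeshef.
Nasal assimilation: no change.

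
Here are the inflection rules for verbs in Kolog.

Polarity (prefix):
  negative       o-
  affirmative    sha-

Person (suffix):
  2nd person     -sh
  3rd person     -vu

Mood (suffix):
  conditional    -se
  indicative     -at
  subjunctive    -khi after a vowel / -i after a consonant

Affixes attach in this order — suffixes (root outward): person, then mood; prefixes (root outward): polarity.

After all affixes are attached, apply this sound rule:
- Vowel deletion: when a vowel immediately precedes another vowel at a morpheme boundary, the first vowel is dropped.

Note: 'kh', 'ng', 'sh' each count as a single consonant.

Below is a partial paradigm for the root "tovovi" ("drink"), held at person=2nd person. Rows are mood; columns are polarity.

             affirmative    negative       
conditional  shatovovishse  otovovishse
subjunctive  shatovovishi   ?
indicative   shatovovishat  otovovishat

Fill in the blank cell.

otovovishi

Attach polarity negative o- → otovovi.
Attach person 2nd person -sh → otovovish.
Attach mood subjunctive -i (after consonant 'sh') → otovovishi.
Vowel deletion: no change.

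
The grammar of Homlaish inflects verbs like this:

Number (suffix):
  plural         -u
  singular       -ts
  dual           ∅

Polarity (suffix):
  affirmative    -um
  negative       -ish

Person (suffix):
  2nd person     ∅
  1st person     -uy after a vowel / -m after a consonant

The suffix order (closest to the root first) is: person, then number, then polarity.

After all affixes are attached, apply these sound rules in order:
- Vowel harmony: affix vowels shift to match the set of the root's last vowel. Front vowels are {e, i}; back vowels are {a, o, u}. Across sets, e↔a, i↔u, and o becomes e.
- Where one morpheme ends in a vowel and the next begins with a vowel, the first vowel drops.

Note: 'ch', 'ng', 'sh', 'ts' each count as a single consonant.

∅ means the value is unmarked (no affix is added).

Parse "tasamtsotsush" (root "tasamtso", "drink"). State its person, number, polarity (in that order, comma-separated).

2nd person, singular, negative

Segment: tasamtso-ts-ish.
person: ∅ → 2nd person.
number: -ts → singular.
polarity: -ish → negative.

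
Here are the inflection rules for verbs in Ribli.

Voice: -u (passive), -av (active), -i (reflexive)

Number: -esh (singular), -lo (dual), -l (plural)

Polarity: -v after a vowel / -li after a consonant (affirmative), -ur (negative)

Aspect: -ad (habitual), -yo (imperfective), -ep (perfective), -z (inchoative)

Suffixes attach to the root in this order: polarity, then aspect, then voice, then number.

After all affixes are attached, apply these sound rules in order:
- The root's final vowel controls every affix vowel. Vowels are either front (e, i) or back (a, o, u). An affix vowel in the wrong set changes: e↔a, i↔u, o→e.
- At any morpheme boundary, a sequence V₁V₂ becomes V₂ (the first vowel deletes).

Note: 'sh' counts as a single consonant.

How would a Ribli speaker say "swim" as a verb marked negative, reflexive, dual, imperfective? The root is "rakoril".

rakoriliryile

Attach polarity negative -ur → rakorilur.
Attach aspect imperfective -yo → rakoriluryo.
Attach voice reflexive -i → rakoriluryoi.
Attach number dual -lo → rakoriluryoilo.
Apply vowel harmony: rakoriluryoilo → rakoriliryeile.
Apply vowel deletion: rakoriliryeile → rakoriliryile.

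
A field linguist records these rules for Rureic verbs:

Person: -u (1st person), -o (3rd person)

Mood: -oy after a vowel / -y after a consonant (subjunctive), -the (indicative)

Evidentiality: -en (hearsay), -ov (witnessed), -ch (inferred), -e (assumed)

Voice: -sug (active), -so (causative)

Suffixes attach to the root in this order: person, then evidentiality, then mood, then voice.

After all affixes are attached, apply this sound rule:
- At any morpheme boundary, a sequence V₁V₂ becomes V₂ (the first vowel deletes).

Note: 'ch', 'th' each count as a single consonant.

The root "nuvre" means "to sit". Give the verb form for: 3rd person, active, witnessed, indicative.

Attach person 3rd person -o → nuvreo.
Attach evidentiality witnessed -ov → nuvreoov.
Attach mood indicative -the → nuvreoovthe.
Attach voice active -sug → nuvreoovthesug.
Apply vowel deletion: nuvreoovthesug → nuvrovthesug.

nuvrovthesug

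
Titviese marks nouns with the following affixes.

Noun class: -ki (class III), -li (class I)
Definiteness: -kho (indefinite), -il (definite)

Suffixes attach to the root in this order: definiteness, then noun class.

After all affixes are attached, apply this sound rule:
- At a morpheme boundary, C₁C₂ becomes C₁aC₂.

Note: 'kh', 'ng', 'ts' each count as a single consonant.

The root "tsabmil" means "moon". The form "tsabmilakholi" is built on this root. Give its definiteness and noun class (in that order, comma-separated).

Segment: tsabmil-kho-li.
definiteness: -kho → indefinite.
noun class: -li → class I.

indefinite, class I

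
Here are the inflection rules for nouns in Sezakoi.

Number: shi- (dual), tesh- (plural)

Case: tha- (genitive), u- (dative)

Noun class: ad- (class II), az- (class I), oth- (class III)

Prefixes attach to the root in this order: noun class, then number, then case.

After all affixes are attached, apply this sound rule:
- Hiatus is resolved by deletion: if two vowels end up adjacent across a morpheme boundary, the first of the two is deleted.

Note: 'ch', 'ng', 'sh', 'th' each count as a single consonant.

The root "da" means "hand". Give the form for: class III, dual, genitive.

thashothda

Attach noun class class III oth- → othda.
Attach number dual shi- → shiothda.
Attach case genitive tha- → thashiothda.
Apply vowel deletion: thashiothda → thashothda.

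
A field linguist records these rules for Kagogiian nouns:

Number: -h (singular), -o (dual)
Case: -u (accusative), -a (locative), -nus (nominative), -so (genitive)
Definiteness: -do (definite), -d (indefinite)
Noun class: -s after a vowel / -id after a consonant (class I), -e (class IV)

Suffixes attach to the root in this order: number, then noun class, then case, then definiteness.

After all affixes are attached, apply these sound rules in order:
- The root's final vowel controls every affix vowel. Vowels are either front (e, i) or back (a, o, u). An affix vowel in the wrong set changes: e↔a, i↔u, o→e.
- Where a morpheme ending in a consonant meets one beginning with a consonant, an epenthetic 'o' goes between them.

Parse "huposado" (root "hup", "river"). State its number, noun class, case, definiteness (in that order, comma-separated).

Segment: hup-o-s-a-do.
number: -o → dual.
noun class: -s/id → class I.
case: -a → locative.
definiteness: -do → definite.

dual, class I, locative, definite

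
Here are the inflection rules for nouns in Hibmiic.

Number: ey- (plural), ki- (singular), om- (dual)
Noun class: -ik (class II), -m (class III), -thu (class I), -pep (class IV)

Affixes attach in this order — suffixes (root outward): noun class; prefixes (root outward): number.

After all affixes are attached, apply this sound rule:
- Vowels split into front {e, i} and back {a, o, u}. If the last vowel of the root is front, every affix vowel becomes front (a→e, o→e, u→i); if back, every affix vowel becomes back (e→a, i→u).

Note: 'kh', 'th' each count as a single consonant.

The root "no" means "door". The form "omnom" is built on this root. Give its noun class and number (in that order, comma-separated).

Segment: om-no-m.
noun class: -m → class III.
number: om- → dual.

class III, dual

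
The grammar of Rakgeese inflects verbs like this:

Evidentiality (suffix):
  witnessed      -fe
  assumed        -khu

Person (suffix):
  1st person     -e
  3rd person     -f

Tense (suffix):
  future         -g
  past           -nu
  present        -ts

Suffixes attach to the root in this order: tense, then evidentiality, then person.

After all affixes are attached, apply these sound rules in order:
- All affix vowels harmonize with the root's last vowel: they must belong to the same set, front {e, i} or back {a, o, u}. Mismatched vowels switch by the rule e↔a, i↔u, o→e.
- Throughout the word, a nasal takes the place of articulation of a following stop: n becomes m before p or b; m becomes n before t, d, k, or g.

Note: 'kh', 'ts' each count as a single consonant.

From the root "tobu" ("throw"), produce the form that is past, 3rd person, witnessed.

Attach tense past -nu → tobunu.
Attach evidentiality witnessed -fe → tobunufe.
Attach person 3rd person -f → tobunufef.
Apply vowel harmony: tobunufef → tobunufaf.
Nasal assimilation: no change.

tobunufaf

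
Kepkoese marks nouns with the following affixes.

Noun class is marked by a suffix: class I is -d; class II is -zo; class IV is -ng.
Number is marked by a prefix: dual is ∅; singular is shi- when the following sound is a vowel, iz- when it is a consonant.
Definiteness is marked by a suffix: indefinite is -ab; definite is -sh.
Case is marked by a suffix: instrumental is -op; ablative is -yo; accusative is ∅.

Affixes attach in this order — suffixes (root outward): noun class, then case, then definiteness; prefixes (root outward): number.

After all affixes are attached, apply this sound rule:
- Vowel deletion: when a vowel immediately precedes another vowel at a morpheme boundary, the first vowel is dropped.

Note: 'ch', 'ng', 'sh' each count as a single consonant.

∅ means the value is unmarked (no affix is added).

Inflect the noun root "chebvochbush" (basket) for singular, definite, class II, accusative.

Attach noun class class II -zo → chebvochbushzo.
case = accusative: zero marking, form stays chebvochbushzo.
Attach number singular iz- (before consonant 'ch') → izchebvochbushzo.
Attach definiteness definite -sh → izchebvochbushzosh.
Vowel deletion: no change.

izchebvochbushzosh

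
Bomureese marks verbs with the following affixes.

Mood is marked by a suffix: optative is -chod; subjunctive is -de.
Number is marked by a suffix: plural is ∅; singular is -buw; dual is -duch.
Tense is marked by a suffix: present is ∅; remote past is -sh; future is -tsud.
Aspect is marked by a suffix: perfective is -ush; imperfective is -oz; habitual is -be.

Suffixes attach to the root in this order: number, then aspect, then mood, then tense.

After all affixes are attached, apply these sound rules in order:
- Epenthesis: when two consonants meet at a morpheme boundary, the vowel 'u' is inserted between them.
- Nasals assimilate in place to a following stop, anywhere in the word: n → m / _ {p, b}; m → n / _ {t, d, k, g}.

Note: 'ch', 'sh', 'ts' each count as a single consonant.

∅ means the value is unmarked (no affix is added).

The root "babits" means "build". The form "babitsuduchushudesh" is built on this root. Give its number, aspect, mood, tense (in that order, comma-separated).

dual, perfective, subjunctive, remote past

Segment: babits-duch-ush-de-sh.
number: -duch → dual.
aspect: -ush → perfective.
mood: -de → subjunctive.
tense: -sh → remote past.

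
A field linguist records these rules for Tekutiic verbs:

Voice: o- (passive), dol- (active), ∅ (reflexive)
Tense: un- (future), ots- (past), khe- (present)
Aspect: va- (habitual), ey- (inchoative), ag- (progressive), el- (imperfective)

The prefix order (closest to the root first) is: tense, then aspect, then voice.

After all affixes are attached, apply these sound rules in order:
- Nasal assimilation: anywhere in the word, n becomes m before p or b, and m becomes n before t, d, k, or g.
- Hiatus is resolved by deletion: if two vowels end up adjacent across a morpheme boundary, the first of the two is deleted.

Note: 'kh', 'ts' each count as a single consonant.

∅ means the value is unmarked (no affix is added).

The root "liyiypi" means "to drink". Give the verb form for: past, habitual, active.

dolvotsliyiypi

Attach tense past ots- → otsliyiypi.
Attach aspect habitual va- → vaotsliyiypi.
Attach voice active dol- → dolvaotsliyiypi.
Nasal assimilation: no change.
Apply vowel deletion: dolvaotsliyiypi → dolvotsliyiypi.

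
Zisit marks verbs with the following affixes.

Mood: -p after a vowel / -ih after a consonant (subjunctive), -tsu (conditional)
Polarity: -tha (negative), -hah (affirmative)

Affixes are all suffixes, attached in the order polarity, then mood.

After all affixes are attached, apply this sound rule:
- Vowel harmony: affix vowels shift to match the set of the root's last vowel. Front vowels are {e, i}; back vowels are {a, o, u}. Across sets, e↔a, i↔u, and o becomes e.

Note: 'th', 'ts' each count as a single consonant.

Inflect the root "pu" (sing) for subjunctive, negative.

Attach polarity negative -tha → putha.
Attach mood subjunctive -p (after vowel 'a') → puthap.
Vowel harmony: no change.

puthap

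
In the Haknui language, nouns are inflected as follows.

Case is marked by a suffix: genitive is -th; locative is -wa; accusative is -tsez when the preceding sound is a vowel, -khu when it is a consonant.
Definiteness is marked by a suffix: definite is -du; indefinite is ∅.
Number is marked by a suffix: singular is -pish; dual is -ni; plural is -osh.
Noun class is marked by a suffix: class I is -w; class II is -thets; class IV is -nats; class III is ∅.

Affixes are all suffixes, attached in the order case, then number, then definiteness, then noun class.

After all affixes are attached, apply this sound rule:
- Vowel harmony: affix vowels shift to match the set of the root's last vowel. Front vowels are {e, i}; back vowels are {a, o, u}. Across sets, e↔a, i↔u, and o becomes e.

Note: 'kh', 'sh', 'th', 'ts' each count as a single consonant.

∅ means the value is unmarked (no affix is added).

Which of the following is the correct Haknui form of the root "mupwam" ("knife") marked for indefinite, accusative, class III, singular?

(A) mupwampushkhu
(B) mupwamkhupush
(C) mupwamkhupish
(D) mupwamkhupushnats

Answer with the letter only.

Attach case accusative -khu (after consonant 'm') → mupwamkhu.
Attach number singular -pish → mupwamkhupish.
definiteness = indefinite: zero marking, form stays mupwamkhupish.
noun class = class III: zero marking, form stays mupwamkhupish.
Apply vowel harmony: mupwamkhupish → mupwamkhupush.
So the correct form is mupwamkhupush, option (B).
(D) mupwamkhupushnats is wrong: it uses class IV instead of class III for noun class.
(C) mupwamkhupish is wrong: it fails to apply the sound rule(s).
(A) mupwampushkhu is wrong: it has the affixes in the wrong order.

B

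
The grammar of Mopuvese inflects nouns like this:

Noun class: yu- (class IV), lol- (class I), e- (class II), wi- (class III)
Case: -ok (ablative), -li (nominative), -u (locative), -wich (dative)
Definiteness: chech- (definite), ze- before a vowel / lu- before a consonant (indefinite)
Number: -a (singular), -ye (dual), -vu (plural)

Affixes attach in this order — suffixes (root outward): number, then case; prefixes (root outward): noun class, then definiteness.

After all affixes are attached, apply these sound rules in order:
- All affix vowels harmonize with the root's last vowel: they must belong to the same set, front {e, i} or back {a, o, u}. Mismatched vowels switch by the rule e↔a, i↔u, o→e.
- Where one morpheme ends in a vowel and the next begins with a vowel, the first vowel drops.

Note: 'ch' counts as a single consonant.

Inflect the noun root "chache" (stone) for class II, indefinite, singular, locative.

Attach number singular -a → chachea.
Attach case locative -u → chacheau.
Attach noun class class II e- → echacheau.
Attach definiteness indefinite ze- (before vowel 'e') → zeechacheau.
Apply vowel harmony: zeechacheau → zeechacheei.
Apply vowel deletion: zeechacheei → zechachi.

zechachi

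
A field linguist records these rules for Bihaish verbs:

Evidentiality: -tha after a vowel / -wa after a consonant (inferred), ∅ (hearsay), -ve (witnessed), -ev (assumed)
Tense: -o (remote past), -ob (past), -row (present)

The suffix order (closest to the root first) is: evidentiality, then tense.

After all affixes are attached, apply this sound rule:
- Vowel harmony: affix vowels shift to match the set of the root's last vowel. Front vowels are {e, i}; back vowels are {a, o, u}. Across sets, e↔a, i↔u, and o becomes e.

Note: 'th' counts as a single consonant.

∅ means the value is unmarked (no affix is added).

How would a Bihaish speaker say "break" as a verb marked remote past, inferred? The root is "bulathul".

Attach evidentiality inferred -wa (after consonant 'l') → bulathulwa.
Attach tense remote past -o → bulathulwao.
Vowel harmony: no change.

bulathulwao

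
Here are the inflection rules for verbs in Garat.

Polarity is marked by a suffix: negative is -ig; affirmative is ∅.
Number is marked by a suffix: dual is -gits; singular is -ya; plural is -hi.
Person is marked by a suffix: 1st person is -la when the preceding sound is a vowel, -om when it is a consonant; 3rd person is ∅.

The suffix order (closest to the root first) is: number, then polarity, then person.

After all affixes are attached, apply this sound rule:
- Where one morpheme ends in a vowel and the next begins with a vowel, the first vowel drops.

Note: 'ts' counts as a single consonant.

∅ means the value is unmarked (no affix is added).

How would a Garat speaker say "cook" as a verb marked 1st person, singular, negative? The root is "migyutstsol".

migyutstsolyigom

Attach number singular -ya → migyutstsolya.
Attach polarity negative -ig → migyutstsolyaig.
Attach person 1st person -om (after consonant 'g') → migyutstsolyaigom.
Apply vowel deletion: migyutstsolyaigom → migyutstsolyigom.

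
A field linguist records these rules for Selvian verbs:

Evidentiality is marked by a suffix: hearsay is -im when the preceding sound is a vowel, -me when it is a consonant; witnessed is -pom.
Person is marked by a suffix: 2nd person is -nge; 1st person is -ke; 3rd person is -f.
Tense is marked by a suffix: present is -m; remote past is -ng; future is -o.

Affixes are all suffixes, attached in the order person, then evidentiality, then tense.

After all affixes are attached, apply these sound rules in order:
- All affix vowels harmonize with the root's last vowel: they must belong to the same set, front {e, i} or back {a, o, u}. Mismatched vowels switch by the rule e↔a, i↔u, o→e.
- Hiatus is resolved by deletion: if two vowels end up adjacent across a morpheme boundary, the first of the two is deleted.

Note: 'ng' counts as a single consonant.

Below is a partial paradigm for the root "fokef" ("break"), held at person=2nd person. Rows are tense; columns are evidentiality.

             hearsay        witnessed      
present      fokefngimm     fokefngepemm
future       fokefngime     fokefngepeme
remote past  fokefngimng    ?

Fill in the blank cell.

fokefngepemng

Attach person 2nd person -nge → fokefnge.
Attach evidentiality witnessed -pom → fokefngepom.
Attach tense remote past -ng → fokefngepomng.
Apply vowel harmony: fokefngepomng → fokefngepemng.
Vowel deletion: no change.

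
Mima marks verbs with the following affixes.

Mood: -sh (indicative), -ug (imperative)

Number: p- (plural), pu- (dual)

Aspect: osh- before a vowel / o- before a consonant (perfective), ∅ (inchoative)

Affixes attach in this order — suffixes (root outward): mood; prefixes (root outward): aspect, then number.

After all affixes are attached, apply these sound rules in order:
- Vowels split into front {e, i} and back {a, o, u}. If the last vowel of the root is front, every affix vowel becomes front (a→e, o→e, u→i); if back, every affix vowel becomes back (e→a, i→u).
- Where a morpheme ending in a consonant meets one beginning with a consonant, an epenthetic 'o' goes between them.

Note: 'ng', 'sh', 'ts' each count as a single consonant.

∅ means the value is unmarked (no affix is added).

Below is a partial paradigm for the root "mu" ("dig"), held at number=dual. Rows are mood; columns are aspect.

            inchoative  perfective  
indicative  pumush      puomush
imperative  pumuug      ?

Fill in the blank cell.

Attach aspect perfective o- (before consonant 'm') → omu.
Attach number dual pu- → puomu.
Attach mood imperative -ug → puomuug.
Vowel harmony: no change.
Epenthesis: no change.

puomuug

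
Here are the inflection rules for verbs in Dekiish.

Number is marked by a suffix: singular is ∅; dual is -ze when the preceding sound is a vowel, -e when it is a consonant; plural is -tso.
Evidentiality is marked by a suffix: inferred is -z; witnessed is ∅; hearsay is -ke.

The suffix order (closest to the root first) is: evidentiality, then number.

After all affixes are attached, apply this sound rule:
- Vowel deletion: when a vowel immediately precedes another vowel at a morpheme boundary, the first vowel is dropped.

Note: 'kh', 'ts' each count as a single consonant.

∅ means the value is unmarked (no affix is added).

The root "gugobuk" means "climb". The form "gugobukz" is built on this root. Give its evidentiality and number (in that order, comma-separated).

Segment: gugobuk-z.
evidentiality: -z → inferred.
number: ∅ → singular.

inferred, singular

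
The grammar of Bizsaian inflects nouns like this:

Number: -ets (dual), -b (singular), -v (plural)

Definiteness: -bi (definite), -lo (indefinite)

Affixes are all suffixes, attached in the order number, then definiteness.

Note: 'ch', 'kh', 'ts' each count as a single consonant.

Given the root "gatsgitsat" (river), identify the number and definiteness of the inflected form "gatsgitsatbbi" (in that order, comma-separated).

singular, definite

Segment: gatsgitsat-b-bi.
number: -b → singular.
definiteness: -bi → definite.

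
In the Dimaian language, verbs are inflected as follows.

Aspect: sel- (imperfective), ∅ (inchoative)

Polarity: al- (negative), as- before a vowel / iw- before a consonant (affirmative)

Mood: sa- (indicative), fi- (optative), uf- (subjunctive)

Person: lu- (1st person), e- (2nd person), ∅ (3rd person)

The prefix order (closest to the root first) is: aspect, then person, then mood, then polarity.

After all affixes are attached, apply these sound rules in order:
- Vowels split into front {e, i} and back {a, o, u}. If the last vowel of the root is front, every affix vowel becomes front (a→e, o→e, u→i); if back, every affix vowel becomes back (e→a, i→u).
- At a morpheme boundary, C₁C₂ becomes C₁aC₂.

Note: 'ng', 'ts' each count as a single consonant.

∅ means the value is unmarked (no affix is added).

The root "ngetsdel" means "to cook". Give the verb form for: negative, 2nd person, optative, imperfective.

Attach aspect imperfective sel- → selngetsdel.
Attach person 2nd person e- → eselngetsdel.
Attach mood optative fi- → fieselngetsdel.
Attach polarity negative al- → alfieselngetsdel.
Apply vowel harmony: alfieselngetsdel → elfieselngetsdel.
Apply epenthesis: elfieselngetsdel → elafieselangetsdel.

elafieselangetsdel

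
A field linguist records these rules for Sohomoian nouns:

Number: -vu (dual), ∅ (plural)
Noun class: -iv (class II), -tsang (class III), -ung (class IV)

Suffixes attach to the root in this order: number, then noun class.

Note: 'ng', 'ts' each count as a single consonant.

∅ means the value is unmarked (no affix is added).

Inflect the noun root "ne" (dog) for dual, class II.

Attach number dual -vu → nevu.
Attach noun class class II -iv → nevuiv.

nevuiv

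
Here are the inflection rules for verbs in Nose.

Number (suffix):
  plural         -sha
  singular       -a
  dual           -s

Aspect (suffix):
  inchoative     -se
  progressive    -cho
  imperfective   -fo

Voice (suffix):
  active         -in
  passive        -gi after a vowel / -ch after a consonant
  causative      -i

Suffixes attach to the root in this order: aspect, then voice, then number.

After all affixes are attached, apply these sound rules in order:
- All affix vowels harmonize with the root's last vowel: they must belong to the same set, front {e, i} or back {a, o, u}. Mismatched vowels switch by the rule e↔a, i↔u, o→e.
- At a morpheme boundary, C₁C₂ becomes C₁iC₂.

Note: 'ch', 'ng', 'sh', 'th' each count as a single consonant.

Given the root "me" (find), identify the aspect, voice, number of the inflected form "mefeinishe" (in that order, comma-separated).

imperfective, active, plural

Segment: me-fo-in-sha.
aspect: -fo → imperfective.
voice: -in → active.
number: -sha → plural.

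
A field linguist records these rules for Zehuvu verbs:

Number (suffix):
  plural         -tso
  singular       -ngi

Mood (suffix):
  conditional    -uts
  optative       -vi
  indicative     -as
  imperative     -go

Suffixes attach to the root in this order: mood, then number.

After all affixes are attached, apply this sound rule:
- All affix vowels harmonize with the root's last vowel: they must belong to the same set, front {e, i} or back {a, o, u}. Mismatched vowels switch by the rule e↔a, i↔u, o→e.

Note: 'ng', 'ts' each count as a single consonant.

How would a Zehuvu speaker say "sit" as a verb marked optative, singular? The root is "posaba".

Attach mood optative -vi → posabavi.
Attach number singular -ngi → posabavingi.
Apply vowel harmony: posabavingi → posabavungu.

posabavungu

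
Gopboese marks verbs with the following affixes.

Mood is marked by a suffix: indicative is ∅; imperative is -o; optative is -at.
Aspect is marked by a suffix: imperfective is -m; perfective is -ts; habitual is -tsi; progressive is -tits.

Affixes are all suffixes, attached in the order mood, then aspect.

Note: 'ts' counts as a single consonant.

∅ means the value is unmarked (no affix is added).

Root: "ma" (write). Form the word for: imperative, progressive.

maotits

Attach mood imperative -o → mao.
Attach aspect progressive -tits → maotits.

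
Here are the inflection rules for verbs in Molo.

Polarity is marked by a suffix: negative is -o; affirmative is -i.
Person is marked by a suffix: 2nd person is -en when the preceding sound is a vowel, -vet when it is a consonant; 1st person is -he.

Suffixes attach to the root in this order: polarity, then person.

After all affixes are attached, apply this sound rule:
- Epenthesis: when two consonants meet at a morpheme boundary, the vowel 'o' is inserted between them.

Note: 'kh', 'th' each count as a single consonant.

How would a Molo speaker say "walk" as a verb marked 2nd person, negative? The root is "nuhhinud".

nuhhinudoen

Attach polarity negative -o → nuhhinudo.
Attach person 2nd person -en (after vowel 'o') → nuhhinudoen.
Epenthesis: no change.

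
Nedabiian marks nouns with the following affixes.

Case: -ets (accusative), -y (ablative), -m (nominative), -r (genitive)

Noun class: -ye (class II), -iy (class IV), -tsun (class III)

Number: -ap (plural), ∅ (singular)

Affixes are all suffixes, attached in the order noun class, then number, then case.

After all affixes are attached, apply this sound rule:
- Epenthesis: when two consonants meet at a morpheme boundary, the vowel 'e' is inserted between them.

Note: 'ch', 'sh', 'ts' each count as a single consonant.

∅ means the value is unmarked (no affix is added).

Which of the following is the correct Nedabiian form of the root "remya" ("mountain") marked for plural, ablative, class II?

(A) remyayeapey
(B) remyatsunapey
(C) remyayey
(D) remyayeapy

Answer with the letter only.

Attach noun class class II -ye → remyaye.
Attach number plural -ap → remyayeap.
Attach case ablative -y → remyayeapy.
Apply epenthesis: remyayeapy → remyayeapey.
So the correct form is remyayeapey, option (A).
(B) remyatsunapey is wrong: it uses class III instead of class II for noun class.
(C) remyayey is wrong: it uses singular instead of plural for number.
(D) remyayeapy is wrong: it fails to apply the sound rule(s).

A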